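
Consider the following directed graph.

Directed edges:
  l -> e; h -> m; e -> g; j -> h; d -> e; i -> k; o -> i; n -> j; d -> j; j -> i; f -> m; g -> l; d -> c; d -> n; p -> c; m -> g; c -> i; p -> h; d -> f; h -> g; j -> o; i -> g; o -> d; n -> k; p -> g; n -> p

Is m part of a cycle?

m lies on a cycle iff there is a path from m back to itself.
Exploring from m, it never reaches itself; equivalently, its strongly connected component is a singleton.

No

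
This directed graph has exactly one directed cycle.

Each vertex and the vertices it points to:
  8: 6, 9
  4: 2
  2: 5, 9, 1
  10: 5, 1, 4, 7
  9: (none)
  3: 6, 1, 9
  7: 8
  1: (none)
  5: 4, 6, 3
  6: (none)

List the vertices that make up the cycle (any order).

DFS with gray/black marking from 5:
5 gray
  4 gray
    2 gray
      2→5: 5 is gray → back edge
Back edge closes the cycle 5 → 4 → 2 → 5; its vertices are {2, 4, 5}.

2, 4, 5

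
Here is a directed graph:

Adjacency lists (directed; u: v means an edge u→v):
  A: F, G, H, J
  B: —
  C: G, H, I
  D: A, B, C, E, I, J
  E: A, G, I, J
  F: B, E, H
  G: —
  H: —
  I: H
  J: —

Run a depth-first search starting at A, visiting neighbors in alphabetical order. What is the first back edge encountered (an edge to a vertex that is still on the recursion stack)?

DFS from A (visiting neighbors in alphabetical order); mark gray on enter, black on exit:
A gray
  F gray
    B gray
    B black
    E gray
      E→A: A is gray → back edge
First back edge: E → A.

E→A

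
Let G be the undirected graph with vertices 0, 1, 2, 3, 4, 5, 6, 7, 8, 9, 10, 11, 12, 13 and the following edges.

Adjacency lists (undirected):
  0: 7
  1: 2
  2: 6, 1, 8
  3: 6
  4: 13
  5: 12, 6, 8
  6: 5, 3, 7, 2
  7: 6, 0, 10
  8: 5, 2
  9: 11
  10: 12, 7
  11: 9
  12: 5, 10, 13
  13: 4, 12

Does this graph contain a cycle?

Yes

DFS, tracking each vertex's parent; an edge to a visited non-parent vertex closes a cycle.
Start from 11:
visit 11 (parent –)
  visit 9 (parent 11)
    9–11: parent, skip
visit 0 (parent –)
  visit 7 (parent 0)
    visit 6 (parent 7)
      visit 5 (parent 6)
        visit 12 (parent 5)
          12–5: parent, skip
          visit 10 (parent 12)
            10–12: parent, skip
            10–7: 7 visited and ≠ parent → cycle
Cycle: 7 – 6 – 5 – 12 – 10 – 7.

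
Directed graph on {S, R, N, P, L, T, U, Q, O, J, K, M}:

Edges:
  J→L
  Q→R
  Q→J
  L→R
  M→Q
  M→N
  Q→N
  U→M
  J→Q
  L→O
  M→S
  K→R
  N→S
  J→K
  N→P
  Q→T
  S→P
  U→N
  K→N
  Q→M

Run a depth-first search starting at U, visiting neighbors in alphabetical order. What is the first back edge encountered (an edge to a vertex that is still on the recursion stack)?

DFS from U (visiting neighbors in alphabetical order); mark gray on enter, black on exit:
U gray
  M gray
    N gray
      P gray
      P black
      S gray
        S→P: P black — skip
      S black
    N black
    Q gray
      J gray
        K gray
          K→N: N black — skip
          R gray
          R black
        K black
        L gray
          O gray
          O black
          L→R: R black — skip
        L black
        J→Q: Q is gray → back edge
First back edge: J → Q.

J->Q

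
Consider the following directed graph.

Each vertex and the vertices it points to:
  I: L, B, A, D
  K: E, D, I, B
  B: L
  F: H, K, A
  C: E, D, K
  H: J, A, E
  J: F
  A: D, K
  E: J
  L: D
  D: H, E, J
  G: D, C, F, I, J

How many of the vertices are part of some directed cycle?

10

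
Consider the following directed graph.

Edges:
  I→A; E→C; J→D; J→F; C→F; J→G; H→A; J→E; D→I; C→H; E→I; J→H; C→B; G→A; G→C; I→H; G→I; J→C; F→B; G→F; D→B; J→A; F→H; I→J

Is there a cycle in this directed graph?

DFS with white/gray/black marking, starting from G:
G gray
  C gray
    B gray
    B black
    F gray
      F→B: B black — skip
      H gray
        A gray
        A black
      H black
    F black
    C→H: H black — skip
  C black
  G→A: A black — skip
  G→F: F black — skip
  I gray
    I→A: A black — skip
    I→H: H black — skip
    J gray
      J→A: A black — skip
      J→G: G is gray → back edge
Back edge found, so a cycle exists: G → I → J → G.

Yes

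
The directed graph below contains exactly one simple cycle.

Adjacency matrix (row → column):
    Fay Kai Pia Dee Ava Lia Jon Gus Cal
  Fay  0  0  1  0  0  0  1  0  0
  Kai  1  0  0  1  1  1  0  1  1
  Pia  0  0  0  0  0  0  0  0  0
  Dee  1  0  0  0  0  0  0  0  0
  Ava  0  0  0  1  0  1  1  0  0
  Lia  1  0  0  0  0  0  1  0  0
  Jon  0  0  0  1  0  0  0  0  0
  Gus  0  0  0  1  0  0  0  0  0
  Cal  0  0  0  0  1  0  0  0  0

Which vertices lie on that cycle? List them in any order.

DFS with gray/black marking from Jon:
Jon gray
  Dee gray
    Fay gray
      Pia gray
      Pia black
      Fay→Jon: Jon is gray → back edge
Back edge closes the cycle Jon → Dee → Fay → Jon; its vertices are {Dee, Fay, Jon}.

Dee, Fay, Jon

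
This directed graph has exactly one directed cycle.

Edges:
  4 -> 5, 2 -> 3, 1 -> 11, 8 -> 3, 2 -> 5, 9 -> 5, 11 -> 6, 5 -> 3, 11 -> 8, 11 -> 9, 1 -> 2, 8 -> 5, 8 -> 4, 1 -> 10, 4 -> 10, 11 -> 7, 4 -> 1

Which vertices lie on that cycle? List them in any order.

1, 4, 8, 11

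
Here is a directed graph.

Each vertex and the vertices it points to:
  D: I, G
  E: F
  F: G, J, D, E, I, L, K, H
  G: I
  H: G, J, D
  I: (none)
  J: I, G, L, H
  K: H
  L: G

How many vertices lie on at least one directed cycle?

A vertex is on a directed cycle iff it belongs to a strongly connected component of size ≥ 2 (or has a self-loop).
The vertices on cycles are {E, F, H, J} — 4 in total.

4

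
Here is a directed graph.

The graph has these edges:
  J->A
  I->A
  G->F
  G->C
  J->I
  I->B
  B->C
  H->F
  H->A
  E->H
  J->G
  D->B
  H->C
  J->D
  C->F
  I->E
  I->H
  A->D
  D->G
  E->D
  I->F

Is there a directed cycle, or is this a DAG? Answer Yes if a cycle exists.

DFS with white/gray/black marking, starting from C:
C gray
  F gray
  F black
C black
A gray
  D gray
    B gray
      B→C: C black — skip
    B black
    G gray
      G→C: C black — skip
      G→F: F black — skip
    G black
  D black
A black
E gray
  H gray
    H→C: C black — skip
    H→A: A black — skip
    H→F: F black — skip
  H black
  E→D: D black — skip
E black
I gray
  I→H: H black — skip
  I→F: F black — skip
  I→E: E black — skip
  I→A: A black — skip
  I→B: B black — skip
I black
J gray
  J→D: D black — skip
  J→A: A black — skip
  J→G: G black — skip
  J→I: I black — skip
J black
Every edge goes to a white or black vertex — no back edge, so the graph is acyclic.

No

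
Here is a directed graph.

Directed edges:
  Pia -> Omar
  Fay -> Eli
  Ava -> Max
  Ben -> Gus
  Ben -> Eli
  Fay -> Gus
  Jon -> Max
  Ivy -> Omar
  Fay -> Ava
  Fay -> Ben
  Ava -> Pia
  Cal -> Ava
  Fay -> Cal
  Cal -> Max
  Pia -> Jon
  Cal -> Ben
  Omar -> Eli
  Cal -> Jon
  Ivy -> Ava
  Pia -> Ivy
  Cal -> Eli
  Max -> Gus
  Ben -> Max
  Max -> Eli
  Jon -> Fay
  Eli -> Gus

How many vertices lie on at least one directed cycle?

6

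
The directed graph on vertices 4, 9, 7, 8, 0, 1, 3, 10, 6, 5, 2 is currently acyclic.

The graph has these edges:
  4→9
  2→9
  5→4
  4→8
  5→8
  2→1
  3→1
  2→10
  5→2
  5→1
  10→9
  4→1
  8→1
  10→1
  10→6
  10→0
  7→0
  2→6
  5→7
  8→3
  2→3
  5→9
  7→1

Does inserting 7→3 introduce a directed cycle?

Adding 7→3 creates a cycle iff 3 can already reach 7.
Explore from 3: no path reaches 7. The graph stays acyclic.

No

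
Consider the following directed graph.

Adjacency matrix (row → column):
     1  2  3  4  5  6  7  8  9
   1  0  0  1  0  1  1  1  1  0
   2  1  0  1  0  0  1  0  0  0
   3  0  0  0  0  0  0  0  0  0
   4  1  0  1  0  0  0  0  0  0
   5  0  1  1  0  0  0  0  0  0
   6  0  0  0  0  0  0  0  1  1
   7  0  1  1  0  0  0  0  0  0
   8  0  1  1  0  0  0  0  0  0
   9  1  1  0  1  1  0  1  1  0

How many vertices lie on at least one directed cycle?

8

A vertex is on a directed cycle iff it belongs to a strongly connected component of size ≥ 2 (or has a self-loop).
The vertices on cycles are {1, 2, 4, 5, 6, 7, 8, 9} — 8 in total.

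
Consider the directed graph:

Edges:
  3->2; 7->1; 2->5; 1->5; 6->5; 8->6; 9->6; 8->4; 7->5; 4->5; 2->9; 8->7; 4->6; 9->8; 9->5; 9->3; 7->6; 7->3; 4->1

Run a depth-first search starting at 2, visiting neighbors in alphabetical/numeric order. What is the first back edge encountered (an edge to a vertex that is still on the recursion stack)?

3->2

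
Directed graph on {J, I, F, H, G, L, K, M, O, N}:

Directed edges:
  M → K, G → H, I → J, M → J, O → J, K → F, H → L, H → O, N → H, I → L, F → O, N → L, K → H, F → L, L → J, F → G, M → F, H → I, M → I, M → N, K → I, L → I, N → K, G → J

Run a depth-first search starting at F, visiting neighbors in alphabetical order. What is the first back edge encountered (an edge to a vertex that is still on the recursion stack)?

L->I

DFS from F (visiting neighbors in alphabetical order); mark gray on enter, black on exit:
F gray
  G gray
    H gray
      I gray
        J gray
        J black
        L gray
          L→I: I is gray → back edge
First back edge: L → I.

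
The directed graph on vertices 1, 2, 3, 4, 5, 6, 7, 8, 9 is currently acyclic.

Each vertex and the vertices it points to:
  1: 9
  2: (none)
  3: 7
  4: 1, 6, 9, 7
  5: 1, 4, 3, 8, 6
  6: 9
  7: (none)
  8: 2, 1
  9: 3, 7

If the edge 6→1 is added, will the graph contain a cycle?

Adding 6→1 creates a cycle iff 1 can already reach 6.
Explore from 1: no path reaches 6. The graph stays acyclic.

No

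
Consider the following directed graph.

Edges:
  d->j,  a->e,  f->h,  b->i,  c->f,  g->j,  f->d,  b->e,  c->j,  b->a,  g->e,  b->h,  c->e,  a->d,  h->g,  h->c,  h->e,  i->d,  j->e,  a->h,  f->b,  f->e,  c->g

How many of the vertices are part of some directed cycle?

A vertex is on a directed cycle iff it belongs to a strongly connected component of size ≥ 2 (or has a self-loop).
The vertices on cycles are {a, b, c, f, h} — 5 in total.

5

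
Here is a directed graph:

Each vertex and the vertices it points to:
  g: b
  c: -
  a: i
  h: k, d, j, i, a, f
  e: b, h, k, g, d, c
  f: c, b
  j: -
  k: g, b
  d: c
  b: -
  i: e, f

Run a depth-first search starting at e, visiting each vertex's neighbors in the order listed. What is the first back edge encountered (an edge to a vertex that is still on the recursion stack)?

DFS from e (visiting each vertex's neighbors in the order listed); mark gray on enter, black on exit:
e gray
  b gray
  b black
  h gray
    k gray
      g gray
        g→b: b black — skip
      g black
      k→b: b black — skip
    k black
    d gray
      c gray
      c black
    d black
    j gray
    j black
    i gray
      i→e: e is gray → back edge
First back edge: i → e.

i->e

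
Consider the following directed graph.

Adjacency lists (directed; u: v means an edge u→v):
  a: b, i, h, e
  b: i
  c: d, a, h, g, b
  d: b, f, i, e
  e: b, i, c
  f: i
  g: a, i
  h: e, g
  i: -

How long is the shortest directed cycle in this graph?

For each vertex v, BFS finds the shortest path from v back to v.
The shortest such closed walk is c → d → e → c, length 3.

3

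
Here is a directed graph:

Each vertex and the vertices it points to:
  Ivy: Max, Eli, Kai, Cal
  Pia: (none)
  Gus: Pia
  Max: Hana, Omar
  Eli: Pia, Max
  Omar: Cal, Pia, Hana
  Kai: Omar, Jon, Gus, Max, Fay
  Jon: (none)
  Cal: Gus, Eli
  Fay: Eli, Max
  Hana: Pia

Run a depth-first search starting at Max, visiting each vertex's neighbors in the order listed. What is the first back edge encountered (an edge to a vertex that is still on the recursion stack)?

DFS from Max (visiting each vertex's neighbors in the order listed); mark gray on enter, black on exit:
Max gray
  Hana gray
    Pia gray
    Pia black
  Hana black
  Omar gray
    Cal gray
      Gus gray
        Gus→Pia: Pia black — skip
      Gus black
      Eli gray
        Eli→Pia: Pia black — skip
        Eli→Max: Max is gray → back edge
First back edge: Eli → Max.

Eli→Max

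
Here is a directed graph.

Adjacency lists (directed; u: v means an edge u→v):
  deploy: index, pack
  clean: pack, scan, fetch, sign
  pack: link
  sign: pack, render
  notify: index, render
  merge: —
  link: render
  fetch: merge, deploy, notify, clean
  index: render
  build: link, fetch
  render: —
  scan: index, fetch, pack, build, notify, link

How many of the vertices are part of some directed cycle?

4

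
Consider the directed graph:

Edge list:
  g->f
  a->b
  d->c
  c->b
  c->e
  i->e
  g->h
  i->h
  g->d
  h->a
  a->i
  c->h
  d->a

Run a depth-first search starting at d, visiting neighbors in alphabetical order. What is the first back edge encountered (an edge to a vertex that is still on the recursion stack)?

h->a

DFS from d (visiting neighbors in alphabetical order); mark gray on enter, black on exit:
d gray
  a gray
    b gray
    b black
    i gray
      e gray
      e black
      h gray
        h→a: a is gray → back edge
First back edge: h → a.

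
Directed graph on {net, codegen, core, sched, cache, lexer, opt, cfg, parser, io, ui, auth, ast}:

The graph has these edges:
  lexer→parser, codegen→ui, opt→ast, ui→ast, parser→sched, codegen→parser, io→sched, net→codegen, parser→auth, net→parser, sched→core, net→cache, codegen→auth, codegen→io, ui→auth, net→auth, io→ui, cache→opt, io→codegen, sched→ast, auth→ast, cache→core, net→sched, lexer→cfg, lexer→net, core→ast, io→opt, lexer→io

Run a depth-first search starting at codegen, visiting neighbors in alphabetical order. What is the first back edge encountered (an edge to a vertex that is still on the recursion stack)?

DFS from codegen (visiting neighbors in alphabetical order); mark gray on enter, black on exit:
codegen gray
  auth gray
    ast gray
    ast black
  auth black
  io gray
    io→codegen: codegen is gray → back edge
First back edge: io → codegen.

io→codegen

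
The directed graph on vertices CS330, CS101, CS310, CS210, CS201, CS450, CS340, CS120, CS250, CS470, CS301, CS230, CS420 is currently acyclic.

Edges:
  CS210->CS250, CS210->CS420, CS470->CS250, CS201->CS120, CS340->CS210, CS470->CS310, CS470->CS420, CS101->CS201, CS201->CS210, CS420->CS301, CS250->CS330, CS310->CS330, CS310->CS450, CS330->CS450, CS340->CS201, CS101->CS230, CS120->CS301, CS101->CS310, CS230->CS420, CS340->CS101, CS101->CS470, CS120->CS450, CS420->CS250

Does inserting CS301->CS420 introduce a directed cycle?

Yes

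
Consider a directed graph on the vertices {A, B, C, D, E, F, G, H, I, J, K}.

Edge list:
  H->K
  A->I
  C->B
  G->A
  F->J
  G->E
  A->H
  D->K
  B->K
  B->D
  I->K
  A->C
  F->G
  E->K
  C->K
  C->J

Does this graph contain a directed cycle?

DFS with white/gray/black marking, starting from C:
C gray
  J gray
  J black
  K gray
  K black
  B gray
    B→K: K black — skip
    D gray
      D→K: K black — skip
    D black
  B black
C black
A gray
  I gray
    I→K: K black — skip
  I black
  A→C: C black — skip
  H gray
    H→K: K black — skip
  H black
A black
E gray
  E→K: K black — skip
E black
F gray
  G gray
    G→A: A black — skip
    G→E: E black — skip
  G black
  F→J: J black — skip
F black
Every edge goes to a white or black vertex — no back edge, so the graph is acyclic.

No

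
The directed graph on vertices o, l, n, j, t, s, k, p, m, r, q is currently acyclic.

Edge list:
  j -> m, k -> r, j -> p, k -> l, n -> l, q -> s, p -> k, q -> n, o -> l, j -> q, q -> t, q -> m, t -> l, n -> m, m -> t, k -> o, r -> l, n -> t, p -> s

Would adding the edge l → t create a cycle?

Yes

Adding l→t creates a cycle iff t can already reach l.
Path from t: t → l.
So t → … → l → t is a cycle.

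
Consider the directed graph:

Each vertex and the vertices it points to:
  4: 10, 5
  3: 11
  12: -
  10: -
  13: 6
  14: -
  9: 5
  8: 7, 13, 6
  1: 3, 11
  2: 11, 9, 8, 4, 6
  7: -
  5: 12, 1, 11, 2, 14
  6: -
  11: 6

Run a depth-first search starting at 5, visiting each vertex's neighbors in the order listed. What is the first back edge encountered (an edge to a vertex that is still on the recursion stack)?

DFS from 5 (visiting each vertex's neighbors in the order listed); mark gray on enter, black on exit:
5 gray
  12 gray
  12 black
  1 gray
    3 gray
      11 gray
        6 gray
        6 black
      11 black
    3 black
    1→11: 11 black — skip
  1 black
  5→11: 11 black — skip
  2 gray
    2→11: 11 black — skip
    9 gray
      9→5: 5 is gray → back edge
First back edge: 9 → 5.

9→5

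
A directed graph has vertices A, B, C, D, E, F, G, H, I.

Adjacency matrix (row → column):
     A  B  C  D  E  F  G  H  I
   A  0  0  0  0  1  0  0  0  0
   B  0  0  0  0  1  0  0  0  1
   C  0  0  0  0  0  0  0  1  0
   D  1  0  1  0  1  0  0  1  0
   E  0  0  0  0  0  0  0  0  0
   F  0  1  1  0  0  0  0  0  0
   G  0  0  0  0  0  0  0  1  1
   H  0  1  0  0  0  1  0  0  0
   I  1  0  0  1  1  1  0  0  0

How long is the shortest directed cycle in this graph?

3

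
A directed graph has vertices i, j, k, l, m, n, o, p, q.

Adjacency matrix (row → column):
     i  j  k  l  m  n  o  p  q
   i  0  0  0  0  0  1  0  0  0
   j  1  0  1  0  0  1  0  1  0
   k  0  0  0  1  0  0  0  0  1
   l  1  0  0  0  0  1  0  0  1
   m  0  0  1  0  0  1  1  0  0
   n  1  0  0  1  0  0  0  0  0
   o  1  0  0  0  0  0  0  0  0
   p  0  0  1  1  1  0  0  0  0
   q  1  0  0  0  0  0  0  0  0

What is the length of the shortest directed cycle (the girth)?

2

For each vertex v, BFS finds the shortest path from v back to v.
The shortest such closed walk is n → l → n, length 2.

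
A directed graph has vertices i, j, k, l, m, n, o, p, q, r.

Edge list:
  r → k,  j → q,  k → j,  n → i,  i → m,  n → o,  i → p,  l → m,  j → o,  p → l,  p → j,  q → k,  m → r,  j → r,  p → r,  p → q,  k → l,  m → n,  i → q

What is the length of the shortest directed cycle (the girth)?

For each vertex v, BFS finds the shortest path from v back to v.
The shortest such closed walk is i → m → n → i, length 3.

3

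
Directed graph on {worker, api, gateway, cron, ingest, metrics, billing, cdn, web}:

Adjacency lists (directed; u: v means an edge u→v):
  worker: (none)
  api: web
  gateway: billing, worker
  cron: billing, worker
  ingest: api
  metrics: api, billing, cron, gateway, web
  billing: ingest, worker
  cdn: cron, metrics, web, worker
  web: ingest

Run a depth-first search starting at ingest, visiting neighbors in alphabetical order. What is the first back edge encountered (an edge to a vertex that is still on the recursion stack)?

DFS from ingest (visiting neighbors in alphabetical order); mark gray on enter, black on exit:
ingest gray
  api gray
    web gray
      web→ingest: ingest is gray → back edge
First back edge: web → ingest.

web->ingest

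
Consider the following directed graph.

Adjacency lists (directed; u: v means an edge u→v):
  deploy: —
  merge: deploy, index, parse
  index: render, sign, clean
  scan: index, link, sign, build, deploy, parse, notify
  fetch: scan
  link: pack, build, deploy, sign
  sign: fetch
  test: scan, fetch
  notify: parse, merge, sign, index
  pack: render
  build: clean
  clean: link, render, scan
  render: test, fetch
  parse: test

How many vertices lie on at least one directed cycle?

13

A vertex is on a directed cycle iff it belongs to a strongly connected component of size ≥ 2 (or has a self-loop).
The vertices on cycles are {link, pack, scan, sign, test, build, clean, fetch, index, merge, parse, notify, render} — 13 in total.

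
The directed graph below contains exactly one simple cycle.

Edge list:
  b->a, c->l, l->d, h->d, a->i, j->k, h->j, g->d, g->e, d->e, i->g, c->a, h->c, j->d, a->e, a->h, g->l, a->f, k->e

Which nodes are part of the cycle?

a, c, h

DFS with gray/black marking from a:
a gray
  i gray
    g gray
      e gray
      e black
      d gray
        d→e: e black — skip
      d black
      l gray
        l→d: d black — skip
      l black
    g black
  i black
  f gray
  f black
  h gray
    h→d: d black — skip
    c gray
      c→l: l black — skip
      c→a: a is gray → back edge
Back edge closes the cycle a → h → c → a; its vertices are {a, c, h}.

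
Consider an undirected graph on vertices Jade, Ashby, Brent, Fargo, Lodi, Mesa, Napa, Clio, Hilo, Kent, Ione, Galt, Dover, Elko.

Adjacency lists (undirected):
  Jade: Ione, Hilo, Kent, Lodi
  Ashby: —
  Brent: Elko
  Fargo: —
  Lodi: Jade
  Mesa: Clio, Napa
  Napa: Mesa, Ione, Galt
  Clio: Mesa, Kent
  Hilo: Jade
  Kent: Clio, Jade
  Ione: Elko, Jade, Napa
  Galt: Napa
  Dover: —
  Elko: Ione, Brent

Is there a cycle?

DFS, tracking each vertex's parent; an edge to a visited non-parent vertex closes a cycle.
Start from Kent:
visit Kent (parent –)
  visit Clio (parent Kent)
    visit Mesa (parent Clio)
      Mesa–Clio: parent, skip
      visit Napa (parent Mesa)
        Napa–Mesa: parent, skip
        visit Ione (parent Napa)
          visit Elko (parent Ione)
            Elko–Ione: parent, skip
            visit Brent (parent Elko)
              Brent–Elko: parent, skip
          visit Jade (parent Ione)
            Jade–Ione: parent, skip
            visit Hilo (parent Jade)
              Hilo–Jade: parent, skip
            Jade–Kent: Kent visited and ≠ parent → cycle
Cycle: Kent – Clio – Mesa – Napa – Ione – Jade – Kent.

Yes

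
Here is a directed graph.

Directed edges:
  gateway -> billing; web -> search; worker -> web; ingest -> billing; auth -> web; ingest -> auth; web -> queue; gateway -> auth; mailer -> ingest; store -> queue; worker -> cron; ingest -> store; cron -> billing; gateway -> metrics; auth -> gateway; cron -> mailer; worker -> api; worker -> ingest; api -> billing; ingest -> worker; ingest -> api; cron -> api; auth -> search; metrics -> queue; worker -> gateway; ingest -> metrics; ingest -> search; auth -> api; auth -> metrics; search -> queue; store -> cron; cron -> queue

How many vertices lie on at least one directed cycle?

7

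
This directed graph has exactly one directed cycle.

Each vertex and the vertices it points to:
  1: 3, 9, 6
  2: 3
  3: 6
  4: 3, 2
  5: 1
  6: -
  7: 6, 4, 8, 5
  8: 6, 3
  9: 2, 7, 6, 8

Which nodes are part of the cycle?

DFS with gray/black marking from 9:
9 gray
  2 gray
    3 gray
      6 gray
      6 black
    3 black
  2 black
  7 gray
    7→6: 6 black — skip
    4 gray
      4→3: 3 black — skip
      4→2: 2 black — skip
    4 black
    8 gray
      8→6: 6 black — skip
      8→3: 3 black — skip
    8 black
    5 gray
      1 gray
        1→3: 3 black — skip
        1→9: 9 is gray → back edge
Back edge closes the cycle 9 → 7 → 5 → 1 → 9; its vertices are {1, 5, 7, 9}.

1, 5, 7, 9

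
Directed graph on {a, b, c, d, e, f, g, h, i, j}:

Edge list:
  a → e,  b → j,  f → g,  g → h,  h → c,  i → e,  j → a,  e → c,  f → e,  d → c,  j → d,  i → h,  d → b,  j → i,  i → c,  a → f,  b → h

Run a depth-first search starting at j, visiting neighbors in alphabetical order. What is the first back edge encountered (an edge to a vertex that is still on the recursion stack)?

b→j

DFS from j (visiting neighbors in alphabetical order); mark gray on enter, black on exit:
j gray
  a gray
    e gray
      c gray
      c black
    e black
    f gray
      f→e: e black — skip
      g gray
        h gray
          h→c: c black — skip
        h black
      g black
    f black
  a black
  d gray
    b gray
      b→h: h black — skip
      b→j: j is gray → back edge
First back edge: b → j.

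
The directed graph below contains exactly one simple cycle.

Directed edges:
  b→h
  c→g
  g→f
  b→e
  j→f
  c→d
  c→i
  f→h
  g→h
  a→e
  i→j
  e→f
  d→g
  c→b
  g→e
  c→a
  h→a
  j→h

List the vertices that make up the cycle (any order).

DFS with gray/black marking from a:
a gray
  e gray
    f gray
      h gray
        h→a: a is gray → back edge
Back edge closes the cycle a → e → f → h → a; its vertices are {a, e, f, h}.

a, e, f, h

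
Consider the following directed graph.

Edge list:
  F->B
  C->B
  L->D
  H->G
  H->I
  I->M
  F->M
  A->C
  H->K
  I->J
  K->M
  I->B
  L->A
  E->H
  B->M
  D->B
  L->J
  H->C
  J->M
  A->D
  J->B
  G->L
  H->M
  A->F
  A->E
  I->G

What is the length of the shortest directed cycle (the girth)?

5

For each vertex v, BFS finds the shortest path from v back to v.
The shortest such closed walk is A → E → H → G → L → A, length 5.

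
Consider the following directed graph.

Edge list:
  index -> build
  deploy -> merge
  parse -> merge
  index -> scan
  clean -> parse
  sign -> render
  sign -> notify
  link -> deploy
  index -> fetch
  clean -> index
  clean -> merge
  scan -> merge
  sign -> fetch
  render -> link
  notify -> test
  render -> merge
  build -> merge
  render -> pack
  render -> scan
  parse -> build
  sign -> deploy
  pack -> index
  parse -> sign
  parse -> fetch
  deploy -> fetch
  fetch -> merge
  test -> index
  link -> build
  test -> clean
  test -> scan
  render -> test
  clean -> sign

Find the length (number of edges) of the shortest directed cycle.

4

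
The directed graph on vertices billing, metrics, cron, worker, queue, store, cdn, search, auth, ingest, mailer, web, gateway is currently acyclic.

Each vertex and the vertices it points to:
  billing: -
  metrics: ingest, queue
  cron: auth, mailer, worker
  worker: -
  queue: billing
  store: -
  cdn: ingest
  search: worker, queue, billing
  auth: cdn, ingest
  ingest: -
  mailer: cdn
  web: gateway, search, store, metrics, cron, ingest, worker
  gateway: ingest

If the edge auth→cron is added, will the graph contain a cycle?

Adding auth→cron creates a cycle iff cron can already reach auth.
Path from cron: cron → auth.
So cron → … → auth → cron is a cycle.

Yes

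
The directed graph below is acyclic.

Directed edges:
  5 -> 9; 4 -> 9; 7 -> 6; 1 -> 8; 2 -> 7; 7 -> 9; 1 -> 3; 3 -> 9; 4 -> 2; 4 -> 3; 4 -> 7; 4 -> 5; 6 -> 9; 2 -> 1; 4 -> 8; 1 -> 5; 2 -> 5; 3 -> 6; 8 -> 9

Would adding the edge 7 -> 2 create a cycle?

Yes

Adding 7→2 creates a cycle iff 2 can already reach 7.
Path from 2: 2 → 7.
So 2 → … → 7 → 2 is a cycle.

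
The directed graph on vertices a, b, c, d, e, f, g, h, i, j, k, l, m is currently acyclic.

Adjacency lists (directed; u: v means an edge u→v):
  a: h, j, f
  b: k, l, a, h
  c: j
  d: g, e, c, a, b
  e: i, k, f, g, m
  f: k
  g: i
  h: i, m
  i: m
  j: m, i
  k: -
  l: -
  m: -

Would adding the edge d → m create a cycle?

Adding d→m creates a cycle iff m can already reach d.
Explore from m: no path reaches d. The graph stays acyclic.

No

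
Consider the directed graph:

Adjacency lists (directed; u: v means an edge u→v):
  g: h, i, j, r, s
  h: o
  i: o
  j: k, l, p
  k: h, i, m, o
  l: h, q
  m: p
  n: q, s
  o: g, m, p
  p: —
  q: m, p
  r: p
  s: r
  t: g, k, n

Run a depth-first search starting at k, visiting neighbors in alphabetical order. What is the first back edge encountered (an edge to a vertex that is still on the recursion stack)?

DFS from k (visiting neighbors in alphabetical order); mark gray on enter, black on exit:
k gray
  h gray
    o gray
      g gray
        g→h: h is gray → back edge
First back edge: g → h.

g->h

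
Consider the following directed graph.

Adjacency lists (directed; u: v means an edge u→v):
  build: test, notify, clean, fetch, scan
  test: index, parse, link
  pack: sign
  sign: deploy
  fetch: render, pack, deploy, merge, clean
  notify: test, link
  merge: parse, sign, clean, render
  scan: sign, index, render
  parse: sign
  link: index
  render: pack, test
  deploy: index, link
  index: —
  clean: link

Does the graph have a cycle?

DFS with white/gray/black marking, starting from notify:
notify gray
  test gray
    index gray
    index black
    parse gray
      sign gray
        deploy gray
          deploy→index: index black — skip
          link gray
            link→index: index black — skip
          link black
        deploy black
      sign black
    parse black
    test→link: link black — skip
  test black
  notify→link: link black — skip
notify black
build gray
  build→test: test black — skip
  build→notify: notify black — skip
  clean gray
    clean→link: link black — skip
  clean black
  fetch gray
    render gray
      pack gray
        pack→sign: sign black — skip
      pack black
      render→test: test black — skip
    render black
    fetch→pack: pack black — skip
    fetch→deploy: deploy black — skip
    merge gray
      merge→parse: parse black — skip
      merge→sign: sign black — skip
      merge→clean: clean black — skip
      merge→render: render black — skip
    merge black
    fetch→clean: clean black — skip
  fetch black
  scan gray
    scan→sign: sign black — skip
    scan→index: index black — skip
    scan→render: render black — skip
  scan black
build black
Every edge goes to a white or black vertex — no back edge, so the graph is acyclic.

No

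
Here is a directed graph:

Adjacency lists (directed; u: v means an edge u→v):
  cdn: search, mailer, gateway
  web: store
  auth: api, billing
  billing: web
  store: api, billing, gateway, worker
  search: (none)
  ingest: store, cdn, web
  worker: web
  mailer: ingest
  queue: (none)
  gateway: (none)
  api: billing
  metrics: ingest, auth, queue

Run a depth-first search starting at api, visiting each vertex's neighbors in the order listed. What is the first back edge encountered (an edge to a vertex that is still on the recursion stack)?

store→api

DFS from api (visiting each vertex's neighbors in the order listed); mark gray on enter, black on exit:
api gray
  billing gray
    web gray
      store gray
        store→api: api is gray → back edge
First back edge: store → api.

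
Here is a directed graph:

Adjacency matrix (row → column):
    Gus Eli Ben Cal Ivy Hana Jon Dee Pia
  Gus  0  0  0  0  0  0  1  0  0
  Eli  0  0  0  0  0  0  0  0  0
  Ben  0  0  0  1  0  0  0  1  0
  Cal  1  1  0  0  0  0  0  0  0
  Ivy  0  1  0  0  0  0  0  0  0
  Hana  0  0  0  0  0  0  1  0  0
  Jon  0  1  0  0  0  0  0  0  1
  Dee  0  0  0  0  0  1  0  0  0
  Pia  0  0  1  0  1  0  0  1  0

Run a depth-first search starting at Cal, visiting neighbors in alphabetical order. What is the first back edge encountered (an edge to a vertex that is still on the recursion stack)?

DFS from Cal (visiting neighbors in alphabetical order); mark gray on enter, black on exit:
Cal gray
  Eli gray
  Eli black
  Gus gray
    Jon gray
      Jon→Eli: Eli black — skip
      Pia gray
        Ben gray
          Ben→Cal: Cal is gray → back edge
First back edge: Ben → Cal.

Ben->Cal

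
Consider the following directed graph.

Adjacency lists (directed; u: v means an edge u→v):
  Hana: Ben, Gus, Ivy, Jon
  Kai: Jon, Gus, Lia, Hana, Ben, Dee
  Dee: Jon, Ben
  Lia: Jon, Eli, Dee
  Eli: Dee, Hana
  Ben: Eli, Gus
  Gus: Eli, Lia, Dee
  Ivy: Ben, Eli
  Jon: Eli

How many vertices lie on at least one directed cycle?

8

A vertex is on a directed cycle iff it belongs to a strongly connected component of size ≥ 2 (or has a self-loop).
The vertices on cycles are {Ben, Dee, Eli, Gus, Ivy, Jon, Lia, Hana} — 8 in total.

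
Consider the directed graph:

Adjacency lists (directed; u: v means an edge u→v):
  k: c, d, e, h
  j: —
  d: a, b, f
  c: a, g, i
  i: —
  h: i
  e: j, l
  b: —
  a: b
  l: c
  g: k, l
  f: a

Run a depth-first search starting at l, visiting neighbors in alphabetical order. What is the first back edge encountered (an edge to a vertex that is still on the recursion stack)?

k->c

DFS from l (visiting neighbors in alphabetical order); mark gray on enter, black on exit:
l gray
  c gray
    a gray
      b gray
      b black
    a black
    g gray
      k gray
        k→c: c is gray → back edge
First back edge: k → c.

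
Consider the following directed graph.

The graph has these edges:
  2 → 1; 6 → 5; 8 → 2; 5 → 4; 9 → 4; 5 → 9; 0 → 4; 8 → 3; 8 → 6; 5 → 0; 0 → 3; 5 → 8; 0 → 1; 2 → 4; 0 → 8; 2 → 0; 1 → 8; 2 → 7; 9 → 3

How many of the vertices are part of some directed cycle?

6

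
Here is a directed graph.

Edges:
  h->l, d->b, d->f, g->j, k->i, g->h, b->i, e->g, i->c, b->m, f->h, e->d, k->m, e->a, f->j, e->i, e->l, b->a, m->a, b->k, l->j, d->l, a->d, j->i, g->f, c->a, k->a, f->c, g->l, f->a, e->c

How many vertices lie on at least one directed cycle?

11

A vertex is on a directed cycle iff it belongs to a strongly connected component of size ≥ 2 (or has a self-loop).
The vertices on cycles are {a, b, c, d, f, h, i, j, k, l, m} — 11 in total.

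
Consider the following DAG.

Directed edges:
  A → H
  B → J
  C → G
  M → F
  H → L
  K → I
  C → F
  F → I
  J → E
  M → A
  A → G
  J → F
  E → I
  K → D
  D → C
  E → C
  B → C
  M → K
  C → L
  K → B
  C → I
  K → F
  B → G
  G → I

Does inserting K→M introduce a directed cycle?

Yes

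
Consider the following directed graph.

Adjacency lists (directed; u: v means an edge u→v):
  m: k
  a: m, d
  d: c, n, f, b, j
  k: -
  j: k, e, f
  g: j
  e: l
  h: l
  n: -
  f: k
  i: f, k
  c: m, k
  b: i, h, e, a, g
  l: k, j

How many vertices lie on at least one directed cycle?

6

A vertex is on a directed cycle iff it belongs to a strongly connected component of size ≥ 2 (or has a self-loop).
The vertices on cycles are {a, b, d, e, j, l} — 6 in total.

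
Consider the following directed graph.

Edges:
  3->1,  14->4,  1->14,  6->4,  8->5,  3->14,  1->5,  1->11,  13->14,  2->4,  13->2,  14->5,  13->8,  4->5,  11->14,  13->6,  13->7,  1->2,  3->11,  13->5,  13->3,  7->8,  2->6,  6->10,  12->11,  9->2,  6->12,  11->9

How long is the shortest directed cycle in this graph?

For each vertex v, BFS finds the shortest path from v back to v.
The shortest such closed walk is 6 → 12 → 11 → 9 → 2 → 6, length 5.

5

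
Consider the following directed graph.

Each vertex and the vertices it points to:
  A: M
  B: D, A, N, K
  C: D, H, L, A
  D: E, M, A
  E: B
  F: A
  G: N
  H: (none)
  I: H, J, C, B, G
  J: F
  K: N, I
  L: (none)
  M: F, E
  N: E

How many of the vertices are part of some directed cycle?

A vertex is on a directed cycle iff it belongs to a strongly connected component of size ≥ 2 (or has a self-loop).
The vertices on cycles are {A, B, C, D, E, F, G, I, J, K, M, N} — 12 in total.

12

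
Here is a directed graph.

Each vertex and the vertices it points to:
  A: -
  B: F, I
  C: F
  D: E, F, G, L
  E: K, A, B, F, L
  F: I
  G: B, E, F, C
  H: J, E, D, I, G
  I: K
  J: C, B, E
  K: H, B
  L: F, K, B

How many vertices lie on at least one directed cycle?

A vertex is on a directed cycle iff it belongs to a strongly connected component of size ≥ 2 (or has a self-loop).
The vertices on cycles are {B, C, D, E, F, G, H, I, J, K, L} — 11 in total.

11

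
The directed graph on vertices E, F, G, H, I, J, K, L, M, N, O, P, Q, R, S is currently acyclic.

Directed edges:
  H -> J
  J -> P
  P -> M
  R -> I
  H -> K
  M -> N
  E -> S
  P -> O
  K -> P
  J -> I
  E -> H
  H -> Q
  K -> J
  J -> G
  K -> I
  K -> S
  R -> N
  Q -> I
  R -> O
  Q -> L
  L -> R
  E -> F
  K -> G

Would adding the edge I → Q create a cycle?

Yes

Adding I→Q creates a cycle iff Q can already reach I.
Path from Q: Q → I.
So Q → … → I → Q is a cycle.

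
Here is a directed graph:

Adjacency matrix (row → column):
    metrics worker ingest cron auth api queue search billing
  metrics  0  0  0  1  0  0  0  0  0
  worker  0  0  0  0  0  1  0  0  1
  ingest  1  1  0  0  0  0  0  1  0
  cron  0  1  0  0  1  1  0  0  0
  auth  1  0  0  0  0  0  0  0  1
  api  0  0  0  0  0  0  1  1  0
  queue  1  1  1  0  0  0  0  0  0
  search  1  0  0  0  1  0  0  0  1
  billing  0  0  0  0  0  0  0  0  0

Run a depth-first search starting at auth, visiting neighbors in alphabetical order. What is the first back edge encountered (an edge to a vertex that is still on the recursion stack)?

DFS from auth (visiting neighbors in alphabetical order); mark gray on enter, black on exit:
auth gray
  billing gray
  billing black
  metrics gray
    cron gray
      api gray
        queue gray
          ingest gray
            ingest→metrics: metrics is gray → back edge
First back edge: ingest → metrics.

ingest→metrics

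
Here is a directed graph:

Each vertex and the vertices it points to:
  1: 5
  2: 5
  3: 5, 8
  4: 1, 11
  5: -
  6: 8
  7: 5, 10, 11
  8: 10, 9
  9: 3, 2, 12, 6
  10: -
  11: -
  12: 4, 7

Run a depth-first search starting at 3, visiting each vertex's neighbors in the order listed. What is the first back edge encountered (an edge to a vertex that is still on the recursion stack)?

9→3

DFS from 3 (visiting each vertex's neighbors in the order listed); mark gray on enter, black on exit:
3 gray
  5 gray
  5 black
  8 gray
    10 gray
    10 black
    9 gray
      9→3: 3 is gray → back edge
First back edge: 9 → 3.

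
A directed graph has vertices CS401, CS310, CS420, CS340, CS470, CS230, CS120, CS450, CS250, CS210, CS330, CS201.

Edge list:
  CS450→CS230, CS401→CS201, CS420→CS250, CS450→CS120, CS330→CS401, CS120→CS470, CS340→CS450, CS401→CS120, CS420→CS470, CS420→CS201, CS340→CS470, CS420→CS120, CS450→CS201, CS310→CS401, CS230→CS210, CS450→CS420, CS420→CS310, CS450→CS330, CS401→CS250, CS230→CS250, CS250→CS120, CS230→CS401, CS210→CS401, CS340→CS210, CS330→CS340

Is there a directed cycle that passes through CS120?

No

CS120 lies on a cycle iff there is a path from CS120 back to itself.
Exploring from CS120, it never reaches itself; equivalently, its strongly connected component is a singleton.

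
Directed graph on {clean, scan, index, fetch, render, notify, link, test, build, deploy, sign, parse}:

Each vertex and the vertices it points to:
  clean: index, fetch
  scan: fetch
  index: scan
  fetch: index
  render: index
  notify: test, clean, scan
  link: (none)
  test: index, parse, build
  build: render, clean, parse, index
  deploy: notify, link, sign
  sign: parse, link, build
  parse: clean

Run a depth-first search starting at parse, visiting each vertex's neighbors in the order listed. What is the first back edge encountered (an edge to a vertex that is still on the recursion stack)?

fetch->index

DFS from parse (visiting each vertex's neighbors in the order listed); mark gray on enter, black on exit:
parse gray
  clean gray
    index gray
      scan gray
        fetch gray
          fetch→index: index is gray → back edge
First back edge: fetch → index.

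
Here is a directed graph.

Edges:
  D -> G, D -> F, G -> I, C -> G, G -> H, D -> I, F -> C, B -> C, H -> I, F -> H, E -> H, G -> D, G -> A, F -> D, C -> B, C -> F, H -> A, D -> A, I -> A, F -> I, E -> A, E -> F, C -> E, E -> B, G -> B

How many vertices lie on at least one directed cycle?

6

A vertex is on a directed cycle iff it belongs to a strongly connected component of size ≥ 2 (or has a self-loop).
The vertices on cycles are {B, C, D, E, F, G} — 6 in total.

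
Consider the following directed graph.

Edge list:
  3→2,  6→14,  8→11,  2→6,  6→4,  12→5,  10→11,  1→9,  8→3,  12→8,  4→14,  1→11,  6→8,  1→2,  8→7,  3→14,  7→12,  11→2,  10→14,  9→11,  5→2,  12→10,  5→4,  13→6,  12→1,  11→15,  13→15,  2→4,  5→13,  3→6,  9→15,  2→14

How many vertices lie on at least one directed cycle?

12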